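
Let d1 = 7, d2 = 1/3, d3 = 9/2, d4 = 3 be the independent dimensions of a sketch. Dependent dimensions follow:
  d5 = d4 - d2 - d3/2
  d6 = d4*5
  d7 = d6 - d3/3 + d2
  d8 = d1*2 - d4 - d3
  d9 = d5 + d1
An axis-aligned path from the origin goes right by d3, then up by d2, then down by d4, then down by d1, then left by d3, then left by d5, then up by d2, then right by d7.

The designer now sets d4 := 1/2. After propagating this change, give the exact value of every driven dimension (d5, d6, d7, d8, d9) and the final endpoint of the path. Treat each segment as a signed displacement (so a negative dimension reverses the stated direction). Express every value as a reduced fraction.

Apply edit: d4 := 1/2
  d5 = d4 - d2 - d3/2 = -25/12
  d6 = d4*5 = 5/2
  d7 = d6 - d3/3 + d2 = 4/3
  d8 = d1*2 - d4 - d3 = 9
  d9 = d5 + d1 = 59/12
Walk from origin (0, 0):
  seg 1: right by d3 = 9/2 → (9/2, 0)
  seg 2: up by d2 = 1/3 → (9/2, 1/3)
  seg 3: down by d4 = 1/2 → (9/2, -1/6)
  seg 4: down by d1 = 7 → (9/2, -43/6)
  seg 5: left by d3 = 9/2 → (0, -43/6)
  seg 6: left by d5 = -25/12 → (25/12, -43/6)
  seg 7: up by d2 = 1/3 → (25/12, -41/6)
  seg 8: right by d7 = 4/3 → (41/12, -41/6)

d5 = -25/12
d6 = 5/2
d7 = 4/3
d8 = 9
d9 = 59/12
endpoint = (41/12, -41/6)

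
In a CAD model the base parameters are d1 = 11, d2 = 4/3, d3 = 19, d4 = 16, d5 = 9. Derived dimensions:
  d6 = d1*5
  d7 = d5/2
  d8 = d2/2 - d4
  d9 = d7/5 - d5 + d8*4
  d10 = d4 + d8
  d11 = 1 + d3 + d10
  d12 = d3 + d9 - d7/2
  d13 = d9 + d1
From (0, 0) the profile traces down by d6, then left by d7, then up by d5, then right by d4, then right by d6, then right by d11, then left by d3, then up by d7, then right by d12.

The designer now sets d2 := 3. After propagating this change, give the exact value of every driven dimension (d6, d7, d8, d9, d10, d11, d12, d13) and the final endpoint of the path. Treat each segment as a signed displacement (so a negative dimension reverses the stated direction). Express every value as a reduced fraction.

d6 = 55
d7 = 9/2
d8 = -29/2
d9 = -661/10
d10 = 3/2
d11 = 43/2
d12 = -987/20
d13 = -551/10
endpoint = (393/20, -83/2)

Apply edit: d2 := 3
  d6 = d1*5 = 55
  d7 = d5/2 = 9/2
  d8 = d2/2 - d4 = -29/2
  d9 = d7/5 - d5 + d8*4 = -661/10
  d10 = d4 + d8 = 3/2
  d11 = 1 + d3 + d10 = 43/2
  d12 = d3 + d9 - d7/2 = -987/20
  d13 = d9 + d1 = -551/10
Walk from origin (0, 0):
  seg 1: down by d6 = 55 → (0, -55)
  seg 2: left by d7 = 9/2 → (-9/2, -55)
  seg 3: up by d5 = 9 → (-9/2, -46)
  seg 4: right by d4 = 16 → (23/2, -46)
  seg 5: right by d6 = 55 → (133/2, -46)
  seg 6: right by d11 = 43/2 → (88, -46)
  seg 7: left by d3 = 19 → (69, -46)
  seg 8: up by d7 = 9/2 → (69, -83/2)
  seg 9: right by d12 = -987/20 → (393/20, -83/2)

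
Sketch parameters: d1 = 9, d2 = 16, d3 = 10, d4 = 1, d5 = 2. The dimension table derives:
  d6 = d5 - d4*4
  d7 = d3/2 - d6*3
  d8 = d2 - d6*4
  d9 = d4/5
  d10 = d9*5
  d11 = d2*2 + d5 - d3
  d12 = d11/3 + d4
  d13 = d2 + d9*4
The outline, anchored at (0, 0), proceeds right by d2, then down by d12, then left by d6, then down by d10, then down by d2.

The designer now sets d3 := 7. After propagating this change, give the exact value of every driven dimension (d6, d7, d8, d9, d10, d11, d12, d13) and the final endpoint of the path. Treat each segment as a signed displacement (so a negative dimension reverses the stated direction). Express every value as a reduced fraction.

Apply edit: d3 := 7
  d6 = d5 - d4*4 = -2
  d7 = d3/2 - d6*3 = 19/2
  d8 = d2 - d6*4 = 24
  d9 = d4/5 = 1/5
  d10 = d9*5 = 1
  d11 = d2*2 + d5 - d3 = 27
  d12 = d11/3 + d4 = 10
  d13 = d2 + d9*4 = 84/5
Walk from origin (0, 0):
  seg 1: right by d2 = 16 → (16, 0)
  seg 2: down by d12 = 10 → (16, -10)
  seg 3: left by d6 = -2 → (18, -10)
  seg 4: down by d10 = 1 → (18, -11)
  seg 5: down by d2 = 16 → (18, -27)

d6 = -2
d7 = 19/2
d8 = 24
d9 = 1/5
d10 = 1
d11 = 27
d12 = 10
d13 = 84/5
endpoint = (18, -27)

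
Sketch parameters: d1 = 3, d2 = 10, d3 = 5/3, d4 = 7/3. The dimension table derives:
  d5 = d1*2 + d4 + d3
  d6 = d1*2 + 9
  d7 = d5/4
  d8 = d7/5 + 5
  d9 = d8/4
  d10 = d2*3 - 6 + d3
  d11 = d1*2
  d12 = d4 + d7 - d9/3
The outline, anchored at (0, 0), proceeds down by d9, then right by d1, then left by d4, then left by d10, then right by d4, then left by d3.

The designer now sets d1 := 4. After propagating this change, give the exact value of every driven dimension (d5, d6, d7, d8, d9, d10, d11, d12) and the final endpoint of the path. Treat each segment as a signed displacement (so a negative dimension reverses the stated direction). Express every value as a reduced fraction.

d5 = 12
d6 = 17
d7 = 3
d8 = 28/5
d9 = 7/5
d10 = 77/3
d11 = 8
d12 = 73/15
endpoint = (-70/3, -7/5)

Apply edit: d1 := 4
  d5 = d1*2 + d4 + d3 = 12
  d6 = d1*2 + 9 = 17
  d7 = d5/4 = 3
  d8 = d7/5 + 5 = 28/5
  d9 = d8/4 = 7/5
  d10 = d2*3 - 6 + d3 = 77/3
  d11 = d1*2 = 8
  d12 = d4 + d7 - d9/3 = 73/15
Walk from origin (0, 0):
  seg 1: down by d9 = 7/5 → (0, -7/5)
  seg 2: right by d1 = 4 → (4, -7/5)
  seg 3: left by d4 = 7/3 → (5/3, -7/5)
  seg 4: left by d10 = 77/3 → (-24, -7/5)
  seg 5: right by d4 = 7/3 → (-65/3, -7/5)
  seg 6: left by d3 = 5/3 → (-70/3, -7/5)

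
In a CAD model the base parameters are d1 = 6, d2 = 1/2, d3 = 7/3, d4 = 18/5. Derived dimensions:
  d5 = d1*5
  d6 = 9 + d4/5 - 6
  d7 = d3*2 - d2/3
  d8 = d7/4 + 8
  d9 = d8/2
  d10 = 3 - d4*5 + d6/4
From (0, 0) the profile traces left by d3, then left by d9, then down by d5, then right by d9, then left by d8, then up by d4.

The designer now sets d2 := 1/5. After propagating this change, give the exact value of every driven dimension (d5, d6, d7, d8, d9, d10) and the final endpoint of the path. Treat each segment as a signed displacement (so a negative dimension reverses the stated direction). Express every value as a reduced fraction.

Apply edit: d2 := 1/5
  d5 = d1*5 = 30
  d6 = 9 + d4/5 - 6 = 93/25
  d7 = d3*2 - d2/3 = 23/5
  d8 = d7/4 + 8 = 183/20
  d9 = d8/2 = 183/40
  d10 = 3 - d4*5 + d6/4 = -1407/100
Walk from origin (0, 0):
  seg 1: left by d3 = 7/3 → (-7/3, 0)
  seg 2: left by d9 = 183/40 → (-829/120, 0)
  seg 3: down by d5 = 30 → (-829/120, -30)
  seg 4: right by d9 = 183/40 → (-7/3, -30)
  seg 5: left by d8 = 183/20 → (-689/60, -30)
  seg 6: up by d4 = 18/5 → (-689/60, -132/5)

d5 = 30
d6 = 93/25
d7 = 23/5
d8 = 183/20
d9 = 183/40
d10 = -1407/100
endpoint = (-689/60, -132/5)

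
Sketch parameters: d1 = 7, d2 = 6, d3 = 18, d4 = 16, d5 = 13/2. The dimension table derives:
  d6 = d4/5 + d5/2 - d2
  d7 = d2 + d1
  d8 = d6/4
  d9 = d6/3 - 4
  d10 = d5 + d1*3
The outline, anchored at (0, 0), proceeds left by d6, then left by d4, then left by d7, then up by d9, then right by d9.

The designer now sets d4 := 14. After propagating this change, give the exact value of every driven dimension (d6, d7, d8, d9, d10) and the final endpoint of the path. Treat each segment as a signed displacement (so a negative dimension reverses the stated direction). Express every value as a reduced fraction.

d6 = 1/20
d7 = 13
d8 = 1/80
d9 = -239/60
d10 = 55/2
endpoint = (-931/30, -239/60)

Apply edit: d4 := 14
  d6 = d4/5 + d5/2 - d2 = 1/20
  d7 = d2 + d1 = 13
  d8 = d6/4 = 1/80
  d9 = d6/3 - 4 = -239/60
  d10 = d5 + d1*3 = 55/2
Walk from origin (0, 0):
  seg 1: left by d6 = 1/20 → (-1/20, 0)
  seg 2: left by d4 = 14 → (-281/20, 0)
  seg 3: left by d7 = 13 → (-541/20, 0)
  seg 4: up by d9 = -239/60 → (-541/20, -239/60)
  seg 5: right by d9 = -239/60 → (-931/30, -239/60)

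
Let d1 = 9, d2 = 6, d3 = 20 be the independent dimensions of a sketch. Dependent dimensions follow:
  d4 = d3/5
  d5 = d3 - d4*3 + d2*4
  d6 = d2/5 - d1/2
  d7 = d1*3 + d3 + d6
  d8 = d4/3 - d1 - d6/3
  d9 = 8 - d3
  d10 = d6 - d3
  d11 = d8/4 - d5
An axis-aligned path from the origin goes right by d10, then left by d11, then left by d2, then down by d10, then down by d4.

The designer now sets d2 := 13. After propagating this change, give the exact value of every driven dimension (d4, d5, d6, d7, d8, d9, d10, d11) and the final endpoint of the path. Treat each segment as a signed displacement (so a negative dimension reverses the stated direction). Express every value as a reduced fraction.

Apply edit: d2 := 13
  d4 = d3/5 = 4
  d5 = d3 - d4*3 + d2*4 = 60
  d6 = d2/5 - d1/2 = -19/10
  d7 = d1*3 + d3 + d6 = 451/10
  d8 = d4/3 - d1 - d6/3 = -211/30
  d9 = 8 - d3 = -12
  d10 = d6 - d3 = -219/10
  d11 = d8/4 - d5 = -7411/120
Walk from origin (0, 0):
  seg 1: right by d10 = -219/10 → (-219/10, 0)
  seg 2: left by d11 = -7411/120 → (4783/120, 0)
  seg 3: left by d2 = 13 → (3223/120, 0)
  seg 4: down by d10 = -219/10 → (3223/120, 219/10)
  seg 5: down by d4 = 4 → (3223/120, 179/10)

d4 = 4
d5 = 60
d6 = -19/10
d7 = 451/10
d8 = -211/30
d9 = -12
d10 = -219/10
d11 = -7411/120
endpoint = (3223/120, 179/10)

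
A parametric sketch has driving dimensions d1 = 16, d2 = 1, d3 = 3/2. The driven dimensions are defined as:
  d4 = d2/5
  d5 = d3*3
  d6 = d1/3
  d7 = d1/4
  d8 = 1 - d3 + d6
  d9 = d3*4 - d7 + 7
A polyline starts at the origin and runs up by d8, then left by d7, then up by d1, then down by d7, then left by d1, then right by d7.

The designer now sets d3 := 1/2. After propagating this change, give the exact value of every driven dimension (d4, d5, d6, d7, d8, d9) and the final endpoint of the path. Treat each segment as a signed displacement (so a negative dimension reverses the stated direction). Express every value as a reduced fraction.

Apply edit: d3 := 1/2
  d4 = d2/5 = 1/5
  d5 = d3*3 = 3/2
  d6 = d1/3 = 16/3
  d7 = d1/4 = 4
  d8 = 1 - d3 + d6 = 35/6
  d9 = d3*4 - d7 + 7 = 5
Walk from origin (0, 0):
  seg 1: up by d8 = 35/6 → (0, 35/6)
  seg 2: left by d7 = 4 → (-4, 35/6)
  seg 3: up by d1 = 16 → (-4, 131/6)
  seg 4: down by d7 = 4 → (-4, 107/6)
  seg 5: left by d1 = 16 → (-20, 107/6)
  seg 6: right by d7 = 4 → (-16, 107/6)

d4 = 1/5
d5 = 3/2
d6 = 16/3
d7 = 4
d8 = 35/6
d9 = 5
endpoint = (-16, 107/6)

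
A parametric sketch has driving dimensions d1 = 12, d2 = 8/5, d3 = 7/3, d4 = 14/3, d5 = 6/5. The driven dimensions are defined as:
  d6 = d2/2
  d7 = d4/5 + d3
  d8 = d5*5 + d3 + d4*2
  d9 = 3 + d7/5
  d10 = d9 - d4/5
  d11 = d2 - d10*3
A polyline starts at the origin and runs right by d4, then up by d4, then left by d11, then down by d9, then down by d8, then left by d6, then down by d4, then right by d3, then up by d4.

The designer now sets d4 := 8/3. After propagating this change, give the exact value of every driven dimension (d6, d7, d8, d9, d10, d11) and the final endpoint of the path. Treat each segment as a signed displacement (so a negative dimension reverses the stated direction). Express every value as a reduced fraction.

Apply edit: d4 := 8/3
  d6 = d2/2 = 4/5
  d7 = d4/5 + d3 = 43/15
  d8 = d5*5 + d3 + d4*2 = 41/3
  d9 = 3 + d7/5 = 268/75
  d10 = d9 - d4/5 = 76/25
  d11 = d2 - d10*3 = -188/25
Walk from origin (0, 0):
  seg 1: right by d4 = 8/3 → (8/3, 0)
  seg 2: up by d4 = 8/3 → (8/3, 8/3)
  seg 3: left by d11 = -188/25 → (764/75, 8/3)
  seg 4: down by d9 = 268/75 → (764/75, -68/75)
  seg 5: down by d8 = 41/3 → (764/75, -1093/75)
  seg 6: left by d6 = 4/5 → (704/75, -1093/75)
  seg 7: down by d4 = 8/3 → (704/75, -431/25)
  seg 8: right by d3 = 7/3 → (293/25, -431/25)
  seg 9: up by d4 = 8/3 → (293/25, -1093/75)

d6 = 4/5
d7 = 43/15
d8 = 41/3
d9 = 268/75
d10 = 76/25
d11 = -188/25
endpoint = (293/25, -1093/75)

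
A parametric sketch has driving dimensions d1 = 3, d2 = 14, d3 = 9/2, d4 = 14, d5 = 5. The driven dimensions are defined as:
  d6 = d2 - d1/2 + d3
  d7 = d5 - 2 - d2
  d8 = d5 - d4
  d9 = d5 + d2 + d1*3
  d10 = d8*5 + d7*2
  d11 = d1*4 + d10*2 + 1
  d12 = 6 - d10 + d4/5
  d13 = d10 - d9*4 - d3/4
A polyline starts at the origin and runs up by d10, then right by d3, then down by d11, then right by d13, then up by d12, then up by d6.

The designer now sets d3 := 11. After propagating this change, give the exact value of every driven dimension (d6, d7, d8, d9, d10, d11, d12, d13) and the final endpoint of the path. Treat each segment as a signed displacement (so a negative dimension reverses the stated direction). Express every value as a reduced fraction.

Apply edit: d3 := 11
  d6 = d2 - d1/2 + d3 = 47/2
  d7 = d5 - 2 - d2 = -11
  d8 = d5 - d4 = -9
  d9 = d5 + d2 + d1*3 = 28
  d10 = d8*5 + d7*2 = -67
  d11 = d1*4 + d10*2 + 1 = -121
  d12 = 6 - d10 + d4/5 = 379/5
  d13 = d10 - d9*4 - d3/4 = -727/4
Walk from origin (0, 0):
  seg 1: up by d10 = -67 → (0, -67)
  seg 2: right by d3 = 11 → (11, -67)
  seg 3: down by d11 = -121 → (11, 54)
  seg 4: right by d13 = -727/4 → (-683/4, 54)
  seg 5: up by d12 = 379/5 → (-683/4, 649/5)
  seg 6: up by d6 = 47/2 → (-683/4, 1533/10)

d6 = 47/2
d7 = -11
d8 = -9
d9 = 28
d10 = -67
d11 = -121
d12 = 379/5
d13 = -727/4
endpoint = (-683/4, 1533/10)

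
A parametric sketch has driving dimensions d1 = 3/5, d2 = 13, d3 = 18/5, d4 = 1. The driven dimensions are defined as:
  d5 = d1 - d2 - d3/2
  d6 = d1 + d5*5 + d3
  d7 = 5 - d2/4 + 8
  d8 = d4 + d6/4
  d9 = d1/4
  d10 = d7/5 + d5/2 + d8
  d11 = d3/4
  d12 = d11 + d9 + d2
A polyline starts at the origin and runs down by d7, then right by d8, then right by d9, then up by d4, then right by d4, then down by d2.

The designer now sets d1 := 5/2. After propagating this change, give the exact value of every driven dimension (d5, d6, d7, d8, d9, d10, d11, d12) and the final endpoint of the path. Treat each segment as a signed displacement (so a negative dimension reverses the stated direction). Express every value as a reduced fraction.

Apply edit: d1 := 5/2
  d5 = d1 - d2 - d3/2 = -123/10
  d6 = d1 + d5*5 + d3 = -277/5
  d7 = 5 - d2/4 + 8 = 39/4
  d8 = d4 + d6/4 = -257/20
  d9 = d1/4 = 5/8
  d10 = d7/5 + d5/2 + d8 = -341/20
  d11 = d3/4 = 9/10
  d12 = d11 + d9 + d2 = 581/40
Walk from origin (0, 0):
  seg 1: down by d7 = 39/4 → (0, -39/4)
  seg 2: right by d8 = -257/20 → (-257/20, -39/4)
  seg 3: right by d9 = 5/8 → (-489/40, -39/4)
  seg 4: up by d4 = 1 → (-489/40, -35/4)
  seg 5: right by d4 = 1 → (-449/40, -35/4)
  seg 6: down by d2 = 13 → (-449/40, -87/4)

d5 = -123/10
d6 = -277/5
d7 = 39/4
d8 = -257/20
d9 = 5/8
d10 = -341/20
d11 = 9/10
d12 = 581/40
endpoint = (-449/40, -87/4)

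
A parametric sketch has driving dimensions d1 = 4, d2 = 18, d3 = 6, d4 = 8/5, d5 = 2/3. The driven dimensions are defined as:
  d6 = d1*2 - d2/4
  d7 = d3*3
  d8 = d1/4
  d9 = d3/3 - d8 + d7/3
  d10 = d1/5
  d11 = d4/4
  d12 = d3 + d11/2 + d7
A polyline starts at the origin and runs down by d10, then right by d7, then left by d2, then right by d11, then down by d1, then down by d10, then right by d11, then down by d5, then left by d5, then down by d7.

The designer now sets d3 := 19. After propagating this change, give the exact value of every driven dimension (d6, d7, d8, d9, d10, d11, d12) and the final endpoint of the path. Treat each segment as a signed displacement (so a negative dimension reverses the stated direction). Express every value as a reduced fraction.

d6 = 7/2
d7 = 57
d8 = 1
d9 = 73/3
d10 = 4/5
d11 = 2/5
d12 = 381/5
endpoint = (587/15, -949/15)

Apply edit: d3 := 19
  d6 = d1*2 - d2/4 = 7/2
  d7 = d3*3 = 57
  d8 = d1/4 = 1
  d9 = d3/3 - d8 + d7/3 = 73/3
  d10 = d1/5 = 4/5
  d11 = d4/4 = 2/5
  d12 = d3 + d11/2 + d7 = 381/5
Walk from origin (0, 0):
  seg 1: down by d10 = 4/5 → (0, -4/5)
  seg 2: right by d7 = 57 → (57, -4/5)
  seg 3: left by d2 = 18 → (39, -4/5)
  seg 4: right by d11 = 2/5 → (197/5, -4/5)
  seg 5: down by d1 = 4 → (197/5, -24/5)
  seg 6: down by d10 = 4/5 → (197/5, -28/5)
  seg 7: right by d11 = 2/5 → (199/5, -28/5)
  seg 8: down by d5 = 2/3 → (199/5, -94/15)
  seg 9: left by d5 = 2/3 → (587/15, -94/15)
  seg 10: down by d7 = 57 → (587/15, -949/15)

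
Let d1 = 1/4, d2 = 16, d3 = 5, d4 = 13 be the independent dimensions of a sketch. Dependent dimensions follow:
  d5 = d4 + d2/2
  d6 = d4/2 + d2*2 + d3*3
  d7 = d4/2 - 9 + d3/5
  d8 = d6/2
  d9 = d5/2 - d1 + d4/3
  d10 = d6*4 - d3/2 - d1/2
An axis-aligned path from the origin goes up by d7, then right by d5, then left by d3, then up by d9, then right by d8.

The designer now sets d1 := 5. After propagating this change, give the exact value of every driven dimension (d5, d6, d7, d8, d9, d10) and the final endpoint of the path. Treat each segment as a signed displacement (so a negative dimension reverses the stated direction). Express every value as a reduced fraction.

d5 = 21
d6 = 107/2
d7 = -3/2
d8 = 107/4
d9 = 59/6
d10 = 209
endpoint = (171/4, 25/3)

Apply edit: d1 := 5
  d5 = d4 + d2/2 = 21
  d6 = d4/2 + d2*2 + d3*3 = 107/2
  d7 = d4/2 - 9 + d3/5 = -3/2
  d8 = d6/2 = 107/4
  d9 = d5/2 - d1 + d4/3 = 59/6
  d10 = d6*4 - d3/2 - d1/2 = 209
Walk from origin (0, 0):
  seg 1: up by d7 = -3/2 → (0, -3/2)
  seg 2: right by d5 = 21 → (21, -3/2)
  seg 3: left by d3 = 5 → (16, -3/2)
  seg 4: up by d9 = 59/6 → (16, 25/3)
  seg 5: right by d8 = 107/4 → (171/4, 25/3)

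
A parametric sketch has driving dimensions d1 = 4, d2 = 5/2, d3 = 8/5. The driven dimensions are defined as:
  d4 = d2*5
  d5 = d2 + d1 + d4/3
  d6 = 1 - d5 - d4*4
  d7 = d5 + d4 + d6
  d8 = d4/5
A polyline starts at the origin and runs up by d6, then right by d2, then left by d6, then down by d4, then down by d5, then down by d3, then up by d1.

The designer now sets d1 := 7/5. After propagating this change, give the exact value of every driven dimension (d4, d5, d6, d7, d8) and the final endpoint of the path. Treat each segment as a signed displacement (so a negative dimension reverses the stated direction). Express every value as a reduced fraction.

d4 = 25/2
d5 = 121/15
d6 = -856/15
d7 = -73/2
d8 = 5/2
endpoint = (1787/30, -467/6)

Apply edit: d1 := 7/5
  d4 = d2*5 = 25/2
  d5 = d2 + d1 + d4/3 = 121/15
  d6 = 1 - d5 - d4*4 = -856/15
  d7 = d5 + d4 + d6 = -73/2
  d8 = d4/5 = 5/2
Walk from origin (0, 0):
  seg 1: up by d6 = -856/15 → (0, -856/15)
  seg 2: right by d2 = 5/2 → (5/2, -856/15)
  seg 3: left by d6 = -856/15 → (1787/30, -856/15)
  seg 4: down by d4 = 25/2 → (1787/30, -2087/30)
  seg 5: down by d5 = 121/15 → (1787/30, -2329/30)
  seg 6: down by d3 = 8/5 → (1787/30, -2377/30)
  seg 7: up by d1 = 7/5 → (1787/30, -467/6)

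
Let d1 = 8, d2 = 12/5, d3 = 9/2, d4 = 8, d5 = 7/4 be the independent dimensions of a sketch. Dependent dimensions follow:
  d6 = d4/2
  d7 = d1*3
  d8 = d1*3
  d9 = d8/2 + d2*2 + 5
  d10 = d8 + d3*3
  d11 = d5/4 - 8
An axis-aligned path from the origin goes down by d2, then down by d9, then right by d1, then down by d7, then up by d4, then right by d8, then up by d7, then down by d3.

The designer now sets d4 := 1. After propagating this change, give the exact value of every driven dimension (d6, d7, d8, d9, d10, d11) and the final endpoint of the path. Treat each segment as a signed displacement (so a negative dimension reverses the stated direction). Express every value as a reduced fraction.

Apply edit: d4 := 1
  d6 = d4/2 = 1/2
  d7 = d1*3 = 24
  d8 = d1*3 = 24
  d9 = d8/2 + d2*2 + 5 = 109/5
  d10 = d8 + d3*3 = 75/2
  d11 = d5/4 - 8 = -121/16
Walk from origin (0, 0):
  seg 1: down by d2 = 12/5 → (0, -12/5)
  seg 2: down by d9 = 109/5 → (0, -121/5)
  seg 3: right by d1 = 8 → (8, -121/5)
  seg 4: down by d7 = 24 → (8, -241/5)
  seg 5: up by d4 = 1 → (8, -236/5)
  seg 6: right by d8 = 24 → (32, -236/5)
  seg 7: up by d7 = 24 → (32, -116/5)
  seg 8: down by d3 = 9/2 → (32, -277/10)

d6 = 1/2
d7 = 24
d8 = 24
d9 = 109/5
d10 = 75/2
d11 = -121/16
endpoint = (32, -277/10)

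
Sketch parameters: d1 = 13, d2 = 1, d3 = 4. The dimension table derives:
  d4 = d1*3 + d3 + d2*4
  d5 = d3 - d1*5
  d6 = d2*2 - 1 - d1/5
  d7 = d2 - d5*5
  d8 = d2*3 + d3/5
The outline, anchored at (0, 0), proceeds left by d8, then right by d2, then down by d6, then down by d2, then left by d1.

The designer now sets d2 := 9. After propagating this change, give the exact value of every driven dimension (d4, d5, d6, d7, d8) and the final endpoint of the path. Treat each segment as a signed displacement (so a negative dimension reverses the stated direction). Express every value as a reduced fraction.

Apply edit: d2 := 9
  d4 = d1*3 + d3 + d2*4 = 79
  d5 = d3 - d1*5 = -61
  d6 = d2*2 - 1 - d1/5 = 72/5
  d7 = d2 - d5*5 = 314
  d8 = d2*3 + d3/5 = 139/5
Walk from origin (0, 0):
  seg 1: left by d8 = 139/5 → (-139/5, 0)
  seg 2: right by d2 = 9 → (-94/5, 0)
  seg 3: down by d6 = 72/5 → (-94/5, -72/5)
  seg 4: down by d2 = 9 → (-94/5, -117/5)
  seg 5: left by d1 = 13 → (-159/5, -117/5)

d4 = 79
d5 = -61
d6 = 72/5
d7 = 314
d8 = 139/5
endpoint = (-159/5, -117/5)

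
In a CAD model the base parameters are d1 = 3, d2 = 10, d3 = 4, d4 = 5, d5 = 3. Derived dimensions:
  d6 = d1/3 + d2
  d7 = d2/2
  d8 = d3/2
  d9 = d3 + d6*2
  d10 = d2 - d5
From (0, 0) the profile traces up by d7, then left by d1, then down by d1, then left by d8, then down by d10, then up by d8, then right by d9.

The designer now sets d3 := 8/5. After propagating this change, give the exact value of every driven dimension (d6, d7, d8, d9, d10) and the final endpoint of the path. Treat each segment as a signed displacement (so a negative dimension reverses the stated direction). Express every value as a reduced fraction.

d6 = 11
d7 = 5
d8 = 4/5
d9 = 118/5
d10 = 7
endpoint = (99/5, -21/5)

Apply edit: d3 := 8/5
  d6 = d1/3 + d2 = 11
  d7 = d2/2 = 5
  d8 = d3/2 = 4/5
  d9 = d3 + d6*2 = 118/5
  d10 = d2 - d5 = 7
Walk from origin (0, 0):
  seg 1: up by d7 = 5 → (0, 5)
  seg 2: left by d1 = 3 → (-3, 5)
  seg 3: down by d1 = 3 → (-3, 2)
  seg 4: left by d8 = 4/5 → (-19/5, 2)
  seg 5: down by d10 = 7 → (-19/5, -5)
  seg 6: up by d8 = 4/5 → (-19/5, -21/5)
  seg 7: right by d9 = 118/5 → (99/5, -21/5)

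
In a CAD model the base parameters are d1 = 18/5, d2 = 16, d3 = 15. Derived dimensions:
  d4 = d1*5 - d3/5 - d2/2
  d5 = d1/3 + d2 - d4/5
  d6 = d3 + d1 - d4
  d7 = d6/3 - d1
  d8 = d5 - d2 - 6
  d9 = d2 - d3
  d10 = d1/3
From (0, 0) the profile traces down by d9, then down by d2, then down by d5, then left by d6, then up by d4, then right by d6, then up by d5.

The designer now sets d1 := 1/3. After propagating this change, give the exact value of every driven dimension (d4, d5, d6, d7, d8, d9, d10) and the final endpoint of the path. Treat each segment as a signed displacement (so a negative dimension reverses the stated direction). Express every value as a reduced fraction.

d4 = -28/3
d5 = 809/45
d6 = 74/3
d7 = 71/9
d8 = -181/45
d9 = 1
d10 = 1/9
endpoint = (0, -79/3)

Apply edit: d1 := 1/3
  d4 = d1*5 - d3/5 - d2/2 = -28/3
  d5 = d1/3 + d2 - d4/5 = 809/45
  d6 = d3 + d1 - d4 = 74/3
  d7 = d6/3 - d1 = 71/9
  d8 = d5 - d2 - 6 = -181/45
  d9 = d2 - d3 = 1
  d10 = d1/3 = 1/9
Walk from origin (0, 0):
  seg 1: down by d9 = 1 → (0, -1)
  seg 2: down by d2 = 16 → (0, -17)
  seg 3: down by d5 = 809/45 → (0, -1574/45)
  seg 4: left by d6 = 74/3 → (-74/3, -1574/45)
  seg 5: up by d4 = -28/3 → (-74/3, -1994/45)
  seg 6: right by d6 = 74/3 → (0, -1994/45)
  seg 7: up by d5 = 809/45 → (0, -79/3)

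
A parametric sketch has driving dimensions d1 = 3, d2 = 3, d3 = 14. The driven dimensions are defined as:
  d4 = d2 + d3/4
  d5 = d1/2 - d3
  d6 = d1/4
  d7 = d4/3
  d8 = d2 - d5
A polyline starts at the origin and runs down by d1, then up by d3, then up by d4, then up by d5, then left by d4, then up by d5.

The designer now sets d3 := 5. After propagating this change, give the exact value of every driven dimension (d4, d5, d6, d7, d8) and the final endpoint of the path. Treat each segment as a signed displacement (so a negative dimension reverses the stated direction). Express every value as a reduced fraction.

d4 = 17/4
d5 = -7/2
d6 = 3/4
d7 = 17/12
d8 = 13/2
endpoint = (-17/4, -3/4)

Apply edit: d3 := 5
  d4 = d2 + d3/4 = 17/4
  d5 = d1/2 - d3 = -7/2
  d6 = d1/4 = 3/4
  d7 = d4/3 = 17/12
  d8 = d2 - d5 = 13/2
Walk from origin (0, 0):
  seg 1: down by d1 = 3 → (0, -3)
  seg 2: up by d3 = 5 → (0, 2)
  seg 3: up by d4 = 17/4 → (0, 25/4)
  seg 4: up by d5 = -7/2 → (0, 11/4)
  seg 5: left by d4 = 17/4 → (-17/4, 11/4)
  seg 6: up by d5 = -7/2 → (-17/4, -3/4)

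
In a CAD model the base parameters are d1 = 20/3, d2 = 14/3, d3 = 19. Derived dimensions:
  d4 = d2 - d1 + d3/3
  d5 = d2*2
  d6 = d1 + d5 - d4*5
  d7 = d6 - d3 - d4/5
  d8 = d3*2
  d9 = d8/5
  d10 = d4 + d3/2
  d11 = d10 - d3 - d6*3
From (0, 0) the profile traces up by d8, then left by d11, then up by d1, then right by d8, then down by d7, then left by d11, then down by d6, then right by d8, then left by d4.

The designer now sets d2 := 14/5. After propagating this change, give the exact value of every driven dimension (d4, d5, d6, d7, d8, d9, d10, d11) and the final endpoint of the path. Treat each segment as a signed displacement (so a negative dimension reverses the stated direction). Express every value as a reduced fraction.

Apply edit: d2 := 14/5
  d4 = d2 - d1 + d3/3 = 37/15
  d5 = d2*2 = 28/5
  d6 = d1 + d5 - d4*5 = -1/15
  d7 = d6 - d3 - d4/5 = -489/25
  d8 = d3*2 = 38
  d9 = d8/5 = 38/5
  d10 = d4 + d3/2 = 359/30
  d11 = d10 - d3 - d6*3 = -41/6
Walk from origin (0, 0):
  seg 1: up by d8 = 38 → (0, 38)
  seg 2: left by d11 = -41/6 → (41/6, 38)
  seg 3: up by d1 = 20/3 → (41/6, 134/3)
  seg 4: right by d8 = 38 → (269/6, 134/3)
  seg 5: down by d7 = -489/25 → (269/6, 4817/75)
  seg 6: left by d11 = -41/6 → (155/3, 4817/75)
  seg 7: down by d6 = -1/15 → (155/3, 4822/75)
  seg 8: right by d8 = 38 → (269/3, 4822/75)
  seg 9: left by d4 = 37/15 → (436/5, 4822/75)

d4 = 37/15
d5 = 28/5
d6 = -1/15
d7 = -489/25
d8 = 38
d9 = 38/5
d10 = 359/30
d11 = -41/6
endpoint = (436/5, 4822/75)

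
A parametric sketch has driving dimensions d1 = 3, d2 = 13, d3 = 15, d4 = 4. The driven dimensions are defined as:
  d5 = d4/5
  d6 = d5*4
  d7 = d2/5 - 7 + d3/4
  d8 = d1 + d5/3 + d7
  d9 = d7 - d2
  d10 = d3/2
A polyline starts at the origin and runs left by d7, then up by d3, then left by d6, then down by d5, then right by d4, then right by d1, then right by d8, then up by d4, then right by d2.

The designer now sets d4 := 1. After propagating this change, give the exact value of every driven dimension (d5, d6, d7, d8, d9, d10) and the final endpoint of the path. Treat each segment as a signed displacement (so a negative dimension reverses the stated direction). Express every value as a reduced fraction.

d5 = 1/5
d6 = 4/5
d7 = -13/20
d8 = 29/12
d9 = -273/20
d10 = 15/2
endpoint = (289/15, 79/5)

Apply edit: d4 := 1
  d5 = d4/5 = 1/5
  d6 = d5*4 = 4/5
  d7 = d2/5 - 7 + d3/4 = -13/20
  d8 = d1 + d5/3 + d7 = 29/12
  d9 = d7 - d2 = -273/20
  d10 = d3/2 = 15/2
Walk from origin (0, 0):
  seg 1: left by d7 = -13/20 → (13/20, 0)
  seg 2: up by d3 = 15 → (13/20, 15)
  seg 3: left by d6 = 4/5 → (-3/20, 15)
  seg 4: down by d5 = 1/5 → (-3/20, 74/5)
  seg 5: right by d4 = 1 → (17/20, 74/5)
  seg 6: right by d1 = 3 → (77/20, 74/5)
  seg 7: right by d8 = 29/12 → (94/15, 74/5)
  seg 8: up by d4 = 1 → (94/15, 79/5)
  seg 9: right by d2 = 13 → (289/15, 79/5)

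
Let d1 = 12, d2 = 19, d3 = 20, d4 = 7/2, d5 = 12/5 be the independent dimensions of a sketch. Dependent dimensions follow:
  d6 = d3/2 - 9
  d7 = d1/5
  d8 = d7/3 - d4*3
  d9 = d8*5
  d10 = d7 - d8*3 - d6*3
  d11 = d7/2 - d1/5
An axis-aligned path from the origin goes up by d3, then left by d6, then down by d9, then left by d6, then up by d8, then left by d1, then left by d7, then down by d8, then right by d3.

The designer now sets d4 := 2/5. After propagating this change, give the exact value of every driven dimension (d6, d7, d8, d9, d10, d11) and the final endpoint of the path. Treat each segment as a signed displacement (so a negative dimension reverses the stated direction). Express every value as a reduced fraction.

Apply edit: d4 := 2/5
  d6 = d3/2 - 9 = 1
  d7 = d1/5 = 12/5
  d8 = d7/3 - d4*3 = -2/5
  d9 = d8*5 = -2
  d10 = d7 - d8*3 - d6*3 = 3/5
  d11 = d7/2 - d1/5 = -6/5
Walk from origin (0, 0):
  seg 1: up by d3 = 20 → (0, 20)
  seg 2: left by d6 = 1 → (-1, 20)
  seg 3: down by d9 = -2 → (-1, 22)
  seg 4: left by d6 = 1 → (-2, 22)
  seg 5: up by d8 = -2/5 → (-2, 108/5)
  seg 6: left by d1 = 12 → (-14, 108/5)
  seg 7: left by d7 = 12/5 → (-82/5, 108/5)
  seg 8: down by d8 = -2/5 → (-82/5, 22)
  seg 9: right by d3 = 20 → (18/5, 22)

d6 = 1
d7 = 12/5
d8 = -2/5
d9 = -2
d10 = 3/5
d11 = -6/5
endpoint = (18/5, 22)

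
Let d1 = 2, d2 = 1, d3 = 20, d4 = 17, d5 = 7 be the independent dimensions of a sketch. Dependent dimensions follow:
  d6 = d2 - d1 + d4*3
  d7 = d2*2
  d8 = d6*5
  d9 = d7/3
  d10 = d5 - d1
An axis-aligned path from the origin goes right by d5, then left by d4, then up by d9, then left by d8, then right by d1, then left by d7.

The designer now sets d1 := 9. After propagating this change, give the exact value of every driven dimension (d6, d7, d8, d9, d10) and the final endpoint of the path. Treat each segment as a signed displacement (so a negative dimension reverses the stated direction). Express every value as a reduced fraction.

d6 = 43
d7 = 2
d8 = 215
d9 = 2/3
d10 = -2
endpoint = (-218, 2/3)

Apply edit: d1 := 9
  d6 = d2 - d1 + d4*3 = 43
  d7 = d2*2 = 2
  d8 = d6*5 = 215
  d9 = d7/3 = 2/3
  d10 = d5 - d1 = -2
Walk from origin (0, 0):
  seg 1: right by d5 = 7 → (7, 0)
  seg 2: left by d4 = 17 → (-10, 0)
  seg 3: up by d9 = 2/3 → (-10, 2/3)
  seg 4: left by d8 = 215 → (-225, 2/3)
  seg 5: right by d1 = 9 → (-216, 2/3)
  seg 6: left by d7 = 2 → (-218, 2/3)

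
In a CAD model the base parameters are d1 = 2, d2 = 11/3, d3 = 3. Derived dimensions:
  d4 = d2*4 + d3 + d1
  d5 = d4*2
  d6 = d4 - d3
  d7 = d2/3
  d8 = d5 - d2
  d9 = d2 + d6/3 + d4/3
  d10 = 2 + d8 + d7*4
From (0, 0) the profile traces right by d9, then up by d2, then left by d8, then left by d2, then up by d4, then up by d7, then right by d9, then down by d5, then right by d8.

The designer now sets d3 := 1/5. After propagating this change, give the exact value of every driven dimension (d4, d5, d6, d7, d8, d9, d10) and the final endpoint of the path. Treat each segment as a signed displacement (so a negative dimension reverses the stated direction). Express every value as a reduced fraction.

d4 = 253/15
d5 = 506/15
d6 = 50/3
d7 = 11/9
d8 = 451/15
d9 = 668/45
d10 = 1663/45
endpoint = (1171/45, -539/45)

Apply edit: d3 := 1/5
  d4 = d2*4 + d3 + d1 = 253/15
  d5 = d4*2 = 506/15
  d6 = d4 - d3 = 50/3
  d7 = d2/3 = 11/9
  d8 = d5 - d2 = 451/15
  d9 = d2 + d6/3 + d4/3 = 668/45
  d10 = 2 + d8 + d7*4 = 1663/45
Walk from origin (0, 0):
  seg 1: right by d9 = 668/45 → (668/45, 0)
  seg 2: up by d2 = 11/3 → (668/45, 11/3)
  seg 3: left by d8 = 451/15 → (-137/9, 11/3)
  seg 4: left by d2 = 11/3 → (-170/9, 11/3)
  seg 5: up by d4 = 253/15 → (-170/9, 308/15)
  seg 6: up by d7 = 11/9 → (-170/9, 979/45)
  seg 7: right by d9 = 668/45 → (-182/45, 979/45)
  seg 8: down by d5 = 506/15 → (-182/45, -539/45)
  seg 9: right by d8 = 451/15 → (1171/45, -539/45)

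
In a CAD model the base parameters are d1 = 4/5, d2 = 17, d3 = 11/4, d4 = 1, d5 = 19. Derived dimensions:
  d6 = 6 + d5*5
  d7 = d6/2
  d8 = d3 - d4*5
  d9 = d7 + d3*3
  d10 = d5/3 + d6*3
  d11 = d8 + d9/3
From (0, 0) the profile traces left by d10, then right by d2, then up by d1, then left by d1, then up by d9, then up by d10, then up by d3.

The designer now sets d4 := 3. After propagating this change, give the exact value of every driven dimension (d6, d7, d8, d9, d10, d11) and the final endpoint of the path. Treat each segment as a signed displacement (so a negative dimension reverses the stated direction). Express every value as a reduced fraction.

d6 = 101
d7 = 101/2
d8 = -49/4
d9 = 235/4
d10 = 928/3
d11 = 22/3
endpoint = (-4397/15, 11149/30)

Apply edit: d4 := 3
  d6 = 6 + d5*5 = 101
  d7 = d6/2 = 101/2
  d8 = d3 - d4*5 = -49/4
  d9 = d7 + d3*3 = 235/4
  d10 = d5/3 + d6*3 = 928/3
  d11 = d8 + d9/3 = 22/3
Walk from origin (0, 0):
  seg 1: left by d10 = 928/3 → (-928/3, 0)
  seg 2: right by d2 = 17 → (-877/3, 0)
  seg 3: up by d1 = 4/5 → (-877/3, 4/5)
  seg 4: left by d1 = 4/5 → (-4397/15, 4/5)
  seg 5: up by d9 = 235/4 → (-4397/15, 1191/20)
  seg 6: up by d10 = 928/3 → (-4397/15, 22133/60)
  seg 7: up by d3 = 11/4 → (-4397/15, 11149/30)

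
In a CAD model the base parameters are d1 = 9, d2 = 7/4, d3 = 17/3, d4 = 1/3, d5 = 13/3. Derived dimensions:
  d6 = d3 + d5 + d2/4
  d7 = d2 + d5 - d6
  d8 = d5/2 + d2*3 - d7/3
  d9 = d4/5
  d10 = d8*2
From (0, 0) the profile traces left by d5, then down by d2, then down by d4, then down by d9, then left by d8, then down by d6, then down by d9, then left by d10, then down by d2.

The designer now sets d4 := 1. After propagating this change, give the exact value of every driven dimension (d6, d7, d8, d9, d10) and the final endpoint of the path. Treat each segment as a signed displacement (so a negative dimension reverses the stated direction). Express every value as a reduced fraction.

d6 = 167/16
d7 = -209/48
d8 = 1277/144
d9 = 1/5
d10 = 1277/72
endpoint = (-495/16, -1227/80)

Apply edit: d4 := 1
  d6 = d3 + d5 + d2/4 = 167/16
  d7 = d2 + d5 - d6 = -209/48
  d8 = d5/2 + d2*3 - d7/3 = 1277/144
  d9 = d4/5 = 1/5
  d10 = d8*2 = 1277/72
Walk from origin (0, 0):
  seg 1: left by d5 = 13/3 → (-13/3, 0)
  seg 2: down by d2 = 7/4 → (-13/3, -7/4)
  seg 3: down by d4 = 1 → (-13/3, -11/4)
  seg 4: down by d9 = 1/5 → (-13/3, -59/20)
  seg 5: left by d8 = 1277/144 → (-1901/144, -59/20)
  seg 6: down by d6 = 167/16 → (-1901/144, -1071/80)
  seg 7: down by d9 = 1/5 → (-1901/144, -1087/80)
  seg 8: left by d10 = 1277/72 → (-495/16, -1087/80)
  seg 9: down by d2 = 7/4 → (-495/16, -1227/80)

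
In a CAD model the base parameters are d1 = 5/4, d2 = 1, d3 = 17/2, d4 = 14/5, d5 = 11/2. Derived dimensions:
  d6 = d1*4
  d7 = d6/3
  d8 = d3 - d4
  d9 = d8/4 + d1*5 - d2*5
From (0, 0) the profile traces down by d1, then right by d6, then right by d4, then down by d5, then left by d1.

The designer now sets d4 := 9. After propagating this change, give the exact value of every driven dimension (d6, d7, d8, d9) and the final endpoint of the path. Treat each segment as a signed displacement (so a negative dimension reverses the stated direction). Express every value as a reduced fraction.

d6 = 5
d7 = 5/3
d8 = -1/2
d9 = 9/8
endpoint = (51/4, -27/4)

Apply edit: d4 := 9
  d6 = d1*4 = 5
  d7 = d6/3 = 5/3
  d8 = d3 - d4 = -1/2
  d9 = d8/4 + d1*5 - d2*5 = 9/8
Walk from origin (0, 0):
  seg 1: down by d1 = 5/4 → (0, -5/4)
  seg 2: right by d6 = 5 → (5, -5/4)
  seg 3: right by d4 = 9 → (14, -5/4)
  seg 4: down by d5 = 11/2 → (14, -27/4)
  seg 5: left by d1 = 5/4 → (51/4, -27/4)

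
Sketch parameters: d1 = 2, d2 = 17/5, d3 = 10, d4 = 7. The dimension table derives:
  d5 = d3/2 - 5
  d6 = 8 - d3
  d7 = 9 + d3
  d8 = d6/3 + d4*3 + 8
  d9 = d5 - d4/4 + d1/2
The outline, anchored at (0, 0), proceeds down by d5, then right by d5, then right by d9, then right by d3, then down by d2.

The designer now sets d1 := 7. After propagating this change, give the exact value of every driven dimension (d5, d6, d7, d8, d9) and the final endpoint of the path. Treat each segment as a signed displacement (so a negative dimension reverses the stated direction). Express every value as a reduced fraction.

Apply edit: d1 := 7
  d5 = d3/2 - 5 = 0
  d6 = 8 - d3 = -2
  d7 = 9 + d3 = 19
  d8 = d6/3 + d4*3 + 8 = 85/3
  d9 = d5 - d4/4 + d1/2 = 7/4
Walk from origin (0, 0):
  seg 1: down by d5 = 0 → (0, 0)
  seg 2: right by d5 = 0 → (0, 0)
  seg 3: right by d9 = 7/4 → (7/4, 0)
  seg 4: right by d3 = 10 → (47/4, 0)
  seg 5: down by d2 = 17/5 → (47/4, -17/5)

d5 = 0
d6 = -2
d7 = 19
d8 = 85/3
d9 = 7/4
endpoint = (47/4, -17/5)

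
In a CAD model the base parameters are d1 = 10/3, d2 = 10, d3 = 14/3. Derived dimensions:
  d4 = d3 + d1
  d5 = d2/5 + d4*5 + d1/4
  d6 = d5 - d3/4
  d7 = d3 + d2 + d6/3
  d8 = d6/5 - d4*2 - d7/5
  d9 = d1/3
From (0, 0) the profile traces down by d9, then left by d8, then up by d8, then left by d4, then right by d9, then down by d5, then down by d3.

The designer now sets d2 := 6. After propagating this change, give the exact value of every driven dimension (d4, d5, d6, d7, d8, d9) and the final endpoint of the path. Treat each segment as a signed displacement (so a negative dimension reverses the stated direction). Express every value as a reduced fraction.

d4 = 8
d5 = 1261/30
d6 = 613/15
d7 = 1093/45
d8 = -2854/225
d9 = 10/9
endpoint = (1304/225, -27223/450)

Apply edit: d2 := 6
  d4 = d3 + d1 = 8
  d5 = d2/5 + d4*5 + d1/4 = 1261/30
  d6 = d5 - d3/4 = 613/15
  d7 = d3 + d2 + d6/3 = 1093/45
  d8 = d6/5 - d4*2 - d7/5 = -2854/225
  d9 = d1/3 = 10/9
Walk from origin (0, 0):
  seg 1: down by d9 = 10/9 → (0, -10/9)
  seg 2: left by d8 = -2854/225 → (2854/225, -10/9)
  seg 3: up by d8 = -2854/225 → (2854/225, -3104/225)
  seg 4: left by d4 = 8 → (1054/225, -3104/225)
  seg 5: right by d9 = 10/9 → (1304/225, -3104/225)
  seg 6: down by d5 = 1261/30 → (1304/225, -25123/450)
  seg 7: down by d3 = 14/3 → (1304/225, -27223/450)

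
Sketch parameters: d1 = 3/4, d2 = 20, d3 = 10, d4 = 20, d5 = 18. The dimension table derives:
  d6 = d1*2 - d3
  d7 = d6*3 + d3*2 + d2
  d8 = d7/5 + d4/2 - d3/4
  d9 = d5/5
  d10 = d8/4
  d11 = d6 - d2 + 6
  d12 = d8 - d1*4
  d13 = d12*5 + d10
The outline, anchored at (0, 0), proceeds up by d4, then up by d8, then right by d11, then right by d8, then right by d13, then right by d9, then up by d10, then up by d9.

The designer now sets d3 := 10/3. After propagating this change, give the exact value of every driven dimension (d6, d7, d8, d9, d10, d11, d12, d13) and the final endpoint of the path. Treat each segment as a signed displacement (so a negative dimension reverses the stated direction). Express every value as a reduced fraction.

d6 = -11/6
d7 = 127/6
d8 = 67/5
d9 = 18/5
d10 = 67/20
d11 = -95/6
d12 = 52/5
d13 = 1107/20
endpoint = (3391/60, 807/20)

Apply edit: d3 := 10/3
  d6 = d1*2 - d3 = -11/6
  d7 = d6*3 + d3*2 + d2 = 127/6
  d8 = d7/5 + d4/2 - d3/4 = 67/5
  d9 = d5/5 = 18/5
  d10 = d8/4 = 67/20
  d11 = d6 - d2 + 6 = -95/6
  d12 = d8 - d1*4 = 52/5
  d13 = d12*5 + d10 = 1107/20
Walk from origin (0, 0):
  seg 1: up by d4 = 20 → (0, 20)
  seg 2: up by d8 = 67/5 → (0, 167/5)
  seg 3: right by d11 = -95/6 → (-95/6, 167/5)
  seg 4: right by d8 = 67/5 → (-73/30, 167/5)
  seg 5: right by d13 = 1107/20 → (635/12, 167/5)
  seg 6: right by d9 = 18/5 → (3391/60, 167/5)
  seg 7: up by d10 = 67/20 → (3391/60, 147/4)
  seg 8: up by d9 = 18/5 → (3391/60, 807/20)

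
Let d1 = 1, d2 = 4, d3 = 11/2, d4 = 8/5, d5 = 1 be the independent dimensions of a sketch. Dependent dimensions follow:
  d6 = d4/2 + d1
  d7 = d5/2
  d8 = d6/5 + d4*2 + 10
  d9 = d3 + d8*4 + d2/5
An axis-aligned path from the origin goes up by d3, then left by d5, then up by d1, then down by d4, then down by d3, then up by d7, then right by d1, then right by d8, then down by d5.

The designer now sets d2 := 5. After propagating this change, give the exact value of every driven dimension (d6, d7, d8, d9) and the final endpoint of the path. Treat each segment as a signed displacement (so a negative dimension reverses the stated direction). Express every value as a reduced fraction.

Apply edit: d2 := 5
  d6 = d4/2 + d1 = 9/5
  d7 = d5/2 = 1/2
  d8 = d6/5 + d4*2 + 10 = 339/25
  d9 = d3 + d8*4 + d2/5 = 3037/50
Walk from origin (0, 0):
  seg 1: up by d3 = 11/2 → (0, 11/2)
  seg 2: left by d5 = 1 → (-1, 11/2)
  seg 3: up by d1 = 1 → (-1, 13/2)
  seg 4: down by d4 = 8/5 → (-1, 49/10)
  seg 5: down by d3 = 11/2 → (-1, -3/5)
  seg 6: up by d7 = 1/2 → (-1, -1/10)
  seg 7: right by d1 = 1 → (0, -1/10)
  seg 8: right by d8 = 339/25 → (339/25, -1/10)
  seg 9: down by d5 = 1 → (339/25, -11/10)

d6 = 9/5
d7 = 1/2
d8 = 339/25
d9 = 3037/50
endpoint = (339/25, -11/10)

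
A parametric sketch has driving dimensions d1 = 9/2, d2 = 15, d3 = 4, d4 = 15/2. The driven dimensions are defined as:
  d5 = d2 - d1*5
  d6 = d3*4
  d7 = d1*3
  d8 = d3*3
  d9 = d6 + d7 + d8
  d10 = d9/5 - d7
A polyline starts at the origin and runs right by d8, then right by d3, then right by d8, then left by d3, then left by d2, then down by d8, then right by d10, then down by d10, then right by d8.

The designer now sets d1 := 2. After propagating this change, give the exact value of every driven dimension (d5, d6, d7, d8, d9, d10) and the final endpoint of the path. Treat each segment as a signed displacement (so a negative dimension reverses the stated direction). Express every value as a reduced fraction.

d5 = 5
d6 = 16
d7 = 6
d8 = 12
d9 = 34
d10 = 4/5
endpoint = (109/5, -64/5)

Apply edit: d1 := 2
  d5 = d2 - d1*5 = 5
  d6 = d3*4 = 16
  d7 = d1*3 = 6
  d8 = d3*3 = 12
  d9 = d6 + d7 + d8 = 34
  d10 = d9/5 - d7 = 4/5
Walk from origin (0, 0):
  seg 1: right by d8 = 12 → (12, 0)
  seg 2: right by d3 = 4 → (16, 0)
  seg 3: right by d8 = 12 → (28, 0)
  seg 4: left by d3 = 4 → (24, 0)
  seg 5: left by d2 = 15 → (9, 0)
  seg 6: down by d8 = 12 → (9, -12)
  seg 7: right by d10 = 4/5 → (49/5, -12)
  seg 8: down by d10 = 4/5 → (49/5, -64/5)
  seg 9: right by d8 = 12 → (109/5, -64/5)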